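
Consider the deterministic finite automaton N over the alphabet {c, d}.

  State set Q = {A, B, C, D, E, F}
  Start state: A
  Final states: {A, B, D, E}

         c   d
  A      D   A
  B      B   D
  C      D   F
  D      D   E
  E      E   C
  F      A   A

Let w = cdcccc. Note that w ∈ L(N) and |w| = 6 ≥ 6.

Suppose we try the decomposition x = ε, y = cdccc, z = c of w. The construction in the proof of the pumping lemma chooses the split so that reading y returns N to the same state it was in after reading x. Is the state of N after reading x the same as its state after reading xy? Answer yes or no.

Run of N on the first 5 characters of w = c d c c c:
  step 0: A  (start)
  step 1: D  (read c: A→D)
  step 2: E  (read d: D→E)
  step 3: E  (read c: E→E)
  step 4: E  (read c: E→E)
  step 5: E  (read c: E→E)

After x (step 0): A. After xy (step 5): E.
They differ (A ≠ E), so y is not a cycle from the state after x; this split is not the one the pumping-lemma construction produces, and pumping y need not keep the string in L(N).

no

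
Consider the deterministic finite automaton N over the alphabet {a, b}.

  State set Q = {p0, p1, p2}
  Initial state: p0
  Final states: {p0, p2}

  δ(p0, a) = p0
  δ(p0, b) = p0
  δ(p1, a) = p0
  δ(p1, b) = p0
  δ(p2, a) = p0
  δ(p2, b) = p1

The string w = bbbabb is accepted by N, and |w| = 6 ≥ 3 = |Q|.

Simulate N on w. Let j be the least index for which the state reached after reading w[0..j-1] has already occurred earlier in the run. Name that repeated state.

p0

State sequence: p0 -b-> p0 -b-> p0 -b-> p0 -a-> p0 -b-> p0 -b-> p0
First repeat at step 1: p0 was already visited.

The earliest repeat is at step j = 1: N is in p0, which it already visited at step i = 0.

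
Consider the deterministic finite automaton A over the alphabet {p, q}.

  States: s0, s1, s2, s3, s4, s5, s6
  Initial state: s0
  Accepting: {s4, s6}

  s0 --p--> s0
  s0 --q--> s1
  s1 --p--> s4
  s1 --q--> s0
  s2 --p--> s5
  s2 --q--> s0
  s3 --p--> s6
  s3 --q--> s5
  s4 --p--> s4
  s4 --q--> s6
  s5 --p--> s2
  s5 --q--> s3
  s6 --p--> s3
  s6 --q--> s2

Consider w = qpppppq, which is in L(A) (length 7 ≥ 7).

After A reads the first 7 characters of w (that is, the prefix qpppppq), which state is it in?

s6

Run of A on the first 7 characters of w = q p p p p p q:
  step 0: s0  (start)
  step 1: s1  (read q: s0→s1)
  step 2: s4  (read p: s1→s4)
  step 3: s4  (read p: s4→s4)
  step 4: s4  (read p: s4→s4)
  step 5: s4  (read p: s4→s4)
  step 6: s4  (read p: s4→s4)
  step 7: s6  (read q: s4→s6)

After reading 7 characters, A is in state s6.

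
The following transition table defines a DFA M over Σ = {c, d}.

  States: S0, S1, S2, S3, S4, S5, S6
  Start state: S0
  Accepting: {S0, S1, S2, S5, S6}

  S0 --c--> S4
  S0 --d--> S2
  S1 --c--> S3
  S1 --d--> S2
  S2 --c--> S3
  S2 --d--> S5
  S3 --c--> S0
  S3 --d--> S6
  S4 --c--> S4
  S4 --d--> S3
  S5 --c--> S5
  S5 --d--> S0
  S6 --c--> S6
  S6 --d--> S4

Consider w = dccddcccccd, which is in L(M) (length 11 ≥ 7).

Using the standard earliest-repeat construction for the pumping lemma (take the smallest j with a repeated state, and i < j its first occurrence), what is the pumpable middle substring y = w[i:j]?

State sequence: S0 -d-> S2 -c-> S3 -c-> S0 -d-> S2 -d-> S5 -c-> S5 -c-> S5 -c-> S5 -c-> S5 -c-> S5 -d-> S0
First repeat at step 3: S0 was already visited.

So i = 0, j = 3, giving x = w[0:0] = ε, y = w[0:3] = dcc, z = w[3:11] = ddcccccd.
Check: |xy| = 3 ≤ 7 and |y| = 3 ≥ 1. Reading y takes M from S0 back to S0, so every xyⁱz is accepted.
Pumping length from the standard proof: p = 7 (the number of states). The repeated state found above gives |xy| = j ≤ 7 and |y| = j − i ≥ 1.

dcc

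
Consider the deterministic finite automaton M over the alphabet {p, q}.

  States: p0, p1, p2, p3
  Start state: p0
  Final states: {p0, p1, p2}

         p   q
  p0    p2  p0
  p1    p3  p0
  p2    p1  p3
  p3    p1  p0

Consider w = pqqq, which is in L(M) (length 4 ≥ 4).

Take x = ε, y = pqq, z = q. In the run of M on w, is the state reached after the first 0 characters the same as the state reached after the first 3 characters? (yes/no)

yes

Run of M on the first 3 characters of w = p q q:
  step 0: p0  (start)
  step 1: p2  (read p: p0→p2)
  step 2: p3  (read q: p2→p3)
  step 3: p0  (read q: p3→p0)

After x (step 0): p0. After xy (step 3): p0.
They match, so y = pqq drives M around a cycle from p0 back to itself; pumping y any number of times keeps M in p0 before reading z, and xyⁱz ∈ L(M) for every i ≥ 0.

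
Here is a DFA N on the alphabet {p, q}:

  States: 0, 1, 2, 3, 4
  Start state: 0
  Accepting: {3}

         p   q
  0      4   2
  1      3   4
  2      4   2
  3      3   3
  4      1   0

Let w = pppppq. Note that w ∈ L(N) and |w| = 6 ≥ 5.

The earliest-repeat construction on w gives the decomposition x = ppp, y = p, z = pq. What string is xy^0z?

xy⁰z = xz = ppp·pq = ppppq.
Reading y = p takes N from 3 back to 3, so after x the machine is still in 3, and z then leads to the accepting state 3. Hence ppppq ∈ L(N).

ppppq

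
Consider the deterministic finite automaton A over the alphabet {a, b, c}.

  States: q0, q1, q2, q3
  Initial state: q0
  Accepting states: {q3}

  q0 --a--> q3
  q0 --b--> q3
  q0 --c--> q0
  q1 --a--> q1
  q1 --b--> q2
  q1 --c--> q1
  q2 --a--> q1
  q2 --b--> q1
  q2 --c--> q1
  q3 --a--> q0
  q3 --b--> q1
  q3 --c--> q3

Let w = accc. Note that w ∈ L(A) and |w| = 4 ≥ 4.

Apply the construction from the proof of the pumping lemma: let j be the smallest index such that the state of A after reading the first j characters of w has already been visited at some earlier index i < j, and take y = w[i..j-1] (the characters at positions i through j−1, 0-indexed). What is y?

Run of A on w = a c c c:
  step 0: q0  (start)
  step 1: q3  (read a: q0→q3)
  step 2: q3  (read c: q3→q3)   ← first repeat (q3 seen earlier)
  step 3: q3  (read c: q3→q3)
  step 4: q3  (read c: q3→q3)

So i = 1, j = 2, giving x = w[0:1] = a, y = w[1:2] = c, z = w[2:4] = cc.
Check: |xy| = 2 ≤ 4 and |y| = 1 ≥ 1. Reading y takes A from q3 back to q3, so every xyⁱz is accepted.

c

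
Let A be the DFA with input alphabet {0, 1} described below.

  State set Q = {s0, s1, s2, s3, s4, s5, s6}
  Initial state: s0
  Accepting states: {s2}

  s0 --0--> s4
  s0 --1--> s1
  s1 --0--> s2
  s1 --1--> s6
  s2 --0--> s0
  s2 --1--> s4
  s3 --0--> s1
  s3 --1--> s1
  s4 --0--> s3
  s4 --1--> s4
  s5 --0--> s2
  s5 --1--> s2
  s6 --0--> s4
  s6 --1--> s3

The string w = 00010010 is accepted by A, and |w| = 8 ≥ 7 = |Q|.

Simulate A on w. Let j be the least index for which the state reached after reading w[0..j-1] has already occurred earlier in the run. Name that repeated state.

s4

Run of A on w = 0 0 0 1 0 0 1 0:
  step 0: s0  (start)
  step 1: s4  (read 0: s0→s4)
  step 2: s3  (read 0: s4→s3)
  step 3: s1  (read 0: s3→s1)
  step 4: s6  (read 1: s1→s6)
  step 5: s4  (read 0: s6→s4)   ← first repeat (s4 seen earlier)
  step 6: s3  (read 0: s4→s3)
  step 7: s1  (read 1: s3→s1)
  step 8: s2  (read 0: s1→s2)

The earliest repeat is at step j = 5: A is in s4, which it already visited at step i = 1.
Pumping length from the standard proof: p = 7 (the number of states). The repeated state found above gives |xy| = j ≤ 7 and |y| = j − i ≥ 1.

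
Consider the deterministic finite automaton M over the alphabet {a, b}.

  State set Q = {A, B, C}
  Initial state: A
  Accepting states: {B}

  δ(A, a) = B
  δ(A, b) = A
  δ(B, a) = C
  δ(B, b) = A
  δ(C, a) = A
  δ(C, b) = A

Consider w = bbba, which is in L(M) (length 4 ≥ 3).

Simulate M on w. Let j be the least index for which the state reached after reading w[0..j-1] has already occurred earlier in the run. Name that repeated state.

A

Run of M on w = b b b a:
  step 0: A  (start)
  step 1: A  (read b: A→A)   ← first repeat (A seen earlier)
  step 2: A  (read b: A→A)
  step 3: A  (read b: A→A)
  step 4: B  (read a: A→B)

The earliest repeat is at step j = 1: M is in A, which it already visited at step i = 0.
The DFA has 3 states, so the proof of the pumping lemma guarantees a repeated state among the first 3+1 visited; the segment between the two visits is the pumpable y.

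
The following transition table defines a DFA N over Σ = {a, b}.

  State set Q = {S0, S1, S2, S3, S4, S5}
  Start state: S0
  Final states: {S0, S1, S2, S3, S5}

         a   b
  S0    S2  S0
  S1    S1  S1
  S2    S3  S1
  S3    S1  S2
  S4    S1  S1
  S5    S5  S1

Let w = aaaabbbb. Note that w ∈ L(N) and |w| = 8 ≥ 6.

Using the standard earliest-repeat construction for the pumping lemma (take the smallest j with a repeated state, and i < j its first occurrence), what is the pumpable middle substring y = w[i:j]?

Run of N on w = a a a a b b b b:
  step 0: S0  (start)
  step 1: S2  (read a: S0→S2)
  step 2: S3  (read a: S2→S3)
  step 3: S1  (read a: S3→S1)
  step 4: S1  (read a: S1→S1)   ← first repeat (S1 seen earlier)
  step 5: S1  (read b: S1→S1)
  step 6: S1  (read b: S1→S1)
  step 7: S1  (read b: S1→S1)
  step 8: S1  (read b: S1→S1)

So i = 3, j = 4, giving x = w[0:3] = aaa, y = w[3:4] = a, z = w[4:8] = bbbb.
Check: |xy| = 4 ≤ 6 and |y| = 1 ≥ 1. Reading y takes N from S1 back to S1, so every xyⁱz is accepted.
With |Q| = 6, pigeonhole forces a state repeat no later than step 6; the substring read between the first and second visits to that state can be pumped.

a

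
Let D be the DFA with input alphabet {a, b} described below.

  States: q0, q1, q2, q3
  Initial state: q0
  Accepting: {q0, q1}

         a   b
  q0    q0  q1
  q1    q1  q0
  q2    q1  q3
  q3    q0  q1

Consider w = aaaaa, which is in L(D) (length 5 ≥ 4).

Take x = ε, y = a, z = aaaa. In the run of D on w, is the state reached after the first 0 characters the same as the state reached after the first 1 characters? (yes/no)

yes

Run of D on the first 1 characters of w = a:
  step 0: q0  (start)
  step 1: q0  (read a: q0→q0)

After x (step 0): q0. After xy (step 1): q0.
They match, so y = a drives D around a cycle from q0 back to itself; pumping y any number of times keeps D in q0 before reading z, and xyⁱz ∈ L(D) for every i ≥ 0.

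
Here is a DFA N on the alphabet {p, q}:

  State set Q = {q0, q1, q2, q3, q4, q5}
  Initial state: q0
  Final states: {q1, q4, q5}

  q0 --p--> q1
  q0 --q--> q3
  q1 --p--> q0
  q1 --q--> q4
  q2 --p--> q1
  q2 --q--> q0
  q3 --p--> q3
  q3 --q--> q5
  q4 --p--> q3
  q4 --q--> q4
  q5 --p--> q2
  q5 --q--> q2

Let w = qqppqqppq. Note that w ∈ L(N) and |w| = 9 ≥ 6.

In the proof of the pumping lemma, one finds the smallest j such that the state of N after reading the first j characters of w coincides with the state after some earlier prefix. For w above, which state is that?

q4

State sequence: q0 -q-> q3 -q-> q5 -p-> q2 -p-> q1 -q-> q4 -q-> q4 -p-> q3 -p-> q3 -q-> q5
First repeat at step 6: q4 was already visited.

The earliest repeat is at step j = 6: N is in q4, which it already visited at step i = 5.
Pumping length from the standard proof: p = 6 (the number of states). The repeated state found above gives |xy| = j ≤ 6 and |y| = j − i ≥ 1.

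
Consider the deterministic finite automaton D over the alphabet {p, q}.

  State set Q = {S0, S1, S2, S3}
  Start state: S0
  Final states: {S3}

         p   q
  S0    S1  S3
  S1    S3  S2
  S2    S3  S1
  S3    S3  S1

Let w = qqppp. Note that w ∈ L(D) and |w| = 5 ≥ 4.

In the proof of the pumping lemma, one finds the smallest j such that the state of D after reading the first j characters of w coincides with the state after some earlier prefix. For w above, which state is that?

S3

Run of D on w = q q p p p:
  step 0: S0  (start)
  step 1: S3  (read q: S0→S3)
  step 2: S1  (read q: S3→S1)
  step 3: S3  (read p: S1→S3)   ← first repeat (S3 seen earlier)
  step 4: S3  (read p: S3→S3)
  step 5: S3  (read p: S3→S3)

The earliest repeat is at step j = 3: D is in S3, which it already visited at step i = 1.
Since D has 4 states, any run of length ≥ 4 visits 4+1 states, so by pigeonhole some state repeats within the first 4 steps — that repeat gives the pumpable loop.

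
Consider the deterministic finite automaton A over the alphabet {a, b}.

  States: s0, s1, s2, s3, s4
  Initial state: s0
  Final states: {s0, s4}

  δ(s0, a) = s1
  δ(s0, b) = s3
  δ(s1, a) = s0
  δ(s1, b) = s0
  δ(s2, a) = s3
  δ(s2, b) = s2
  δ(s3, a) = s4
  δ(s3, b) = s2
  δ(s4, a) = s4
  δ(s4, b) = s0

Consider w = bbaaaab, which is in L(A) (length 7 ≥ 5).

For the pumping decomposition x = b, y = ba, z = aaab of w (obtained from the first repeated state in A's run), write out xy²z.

bbabaaaab

xy^2z = b·ba·ba·aaab = bbabaaaab.
Reading y = ba takes A from s3 back to s3, so after x·y·y the machine is still in s3, and z then leads to the accepting state s0. Hence bbabaaaab ∈ L(A).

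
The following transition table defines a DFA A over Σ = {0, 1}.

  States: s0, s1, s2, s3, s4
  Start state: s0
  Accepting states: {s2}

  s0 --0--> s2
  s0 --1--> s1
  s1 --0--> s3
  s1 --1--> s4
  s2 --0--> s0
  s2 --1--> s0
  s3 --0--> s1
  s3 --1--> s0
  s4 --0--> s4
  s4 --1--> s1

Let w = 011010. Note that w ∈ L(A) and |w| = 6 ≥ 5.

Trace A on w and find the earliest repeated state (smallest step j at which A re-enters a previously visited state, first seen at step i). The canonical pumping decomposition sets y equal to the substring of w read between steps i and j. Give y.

01

State sequence: s0 -0-> s2 -1-> s0 -1-> s1 -0-> s3 -1-> s0 -0-> s2
First repeat at step 2: s0 was already visited.

So i = 0, j = 2, giving x = w[0:0] = ε, y = w[0:2] = 01, z = w[2:6] = 1010.
Check: |xy| = 2 ≤ 5 and |y| = 2 ≥ 1. Reading y takes A from s0 back to s0, so every xyⁱz is accepted.
Pumping length from the standard proof: p = 5 (the number of states). The repeated state found above gives |xy| = j ≤ 5 and |y| = j − i ≥ 1.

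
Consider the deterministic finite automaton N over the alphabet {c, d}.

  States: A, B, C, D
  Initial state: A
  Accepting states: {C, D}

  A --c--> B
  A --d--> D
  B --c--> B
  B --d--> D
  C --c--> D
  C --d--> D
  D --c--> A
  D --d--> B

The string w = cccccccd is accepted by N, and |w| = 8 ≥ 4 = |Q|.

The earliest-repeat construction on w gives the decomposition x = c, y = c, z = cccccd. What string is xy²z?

xy^2z = c·c·c·cccccd = ccccccccd.
Reading y = c takes N from B back to B, so after x·y·y the machine is still in B, and z then leads to the accepting state D. Hence ccccccccd ∈ L(N).

ccccccccd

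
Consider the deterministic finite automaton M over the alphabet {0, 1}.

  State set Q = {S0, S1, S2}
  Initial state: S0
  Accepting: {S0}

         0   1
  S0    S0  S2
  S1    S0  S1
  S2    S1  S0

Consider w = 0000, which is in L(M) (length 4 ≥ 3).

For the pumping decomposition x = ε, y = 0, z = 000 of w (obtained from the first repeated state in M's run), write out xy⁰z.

000

xy⁰z = xz = ε·000 = 000.
Reading y = 0 takes M from S0 back to S0, so after x the machine is still in S0, and z then leads to the accepting state S0. Hence 000 ∈ L(M).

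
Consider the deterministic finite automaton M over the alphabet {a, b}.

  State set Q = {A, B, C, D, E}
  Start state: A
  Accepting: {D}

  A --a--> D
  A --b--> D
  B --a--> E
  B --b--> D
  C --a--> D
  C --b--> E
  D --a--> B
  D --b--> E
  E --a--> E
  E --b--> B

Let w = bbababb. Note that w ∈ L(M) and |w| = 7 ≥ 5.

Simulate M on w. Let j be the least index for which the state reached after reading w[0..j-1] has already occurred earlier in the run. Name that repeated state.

Run of M on w = b b a b a b b:
  step 0: A  (start)
  step 1: D  (read b: A→D)
  step 2: E  (read b: D→E)
  step 3: E  (read a: E→E)   ← first repeat (E seen earlier)
  step 4: B  (read b: E→B)
  step 5: E  (read a: B→E)
  step 6: B  (read b: E→B)
  step 7: D  (read b: B→D)

The earliest repeat is at step j = 3: M is in E, which it already visited at step i = 2.
The DFA has 5 states, so the proof of the pumping lemma guarantees a repeated state among the first 5+1 visited; the segment between the two visits is the pumpable y.

E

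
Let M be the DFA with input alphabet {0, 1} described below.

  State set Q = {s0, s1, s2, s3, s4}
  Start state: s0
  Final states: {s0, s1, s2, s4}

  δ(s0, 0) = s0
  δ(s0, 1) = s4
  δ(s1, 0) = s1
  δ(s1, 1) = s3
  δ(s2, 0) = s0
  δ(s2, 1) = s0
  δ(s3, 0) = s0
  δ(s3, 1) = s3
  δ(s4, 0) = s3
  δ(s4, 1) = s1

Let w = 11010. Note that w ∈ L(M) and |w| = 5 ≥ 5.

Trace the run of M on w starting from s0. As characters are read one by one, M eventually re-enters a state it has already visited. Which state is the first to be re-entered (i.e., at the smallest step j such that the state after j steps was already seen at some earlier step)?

Run of M on w = 1 1 0 1 0:
  step 0: s0  (start)
  step 1: s4  (read 1: s0→s4)
  step 2: s1  (read 1: s4→s1)
  step 3: s1  (read 0: s1→s1)   ← first repeat (s1 seen earlier)
  step 4: s3  (read 1: s1→s3)
  step 5: s0  (read 0: s3→s0)

The earliest repeat is at step j = 3: M is in s1, which it already visited at step i = 2.
Pumping length from the standard proof: p = 5 (the number of states). The repeated state found above gives |xy| = j ≤ 5 and |y| = j − i ≥ 1.

s1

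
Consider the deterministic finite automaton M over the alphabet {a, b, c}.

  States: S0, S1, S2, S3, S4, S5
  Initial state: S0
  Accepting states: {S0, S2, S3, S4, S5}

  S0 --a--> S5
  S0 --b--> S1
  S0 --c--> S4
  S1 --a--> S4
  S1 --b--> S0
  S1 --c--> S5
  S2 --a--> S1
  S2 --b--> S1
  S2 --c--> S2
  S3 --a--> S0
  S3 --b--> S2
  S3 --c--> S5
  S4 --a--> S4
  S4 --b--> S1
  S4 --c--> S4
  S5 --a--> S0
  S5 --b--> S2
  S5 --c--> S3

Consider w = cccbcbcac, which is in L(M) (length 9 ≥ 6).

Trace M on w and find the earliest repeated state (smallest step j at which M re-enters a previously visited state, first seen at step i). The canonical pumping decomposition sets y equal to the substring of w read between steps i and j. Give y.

c

State sequence: S0 -c-> S4 -c-> S4 -c-> S4 -b-> S1 -c-> S5 -b-> S2 -c-> S2 -a-> S1 -c-> S5
First repeat at step 2: S4 was already visited.

So i = 1, j = 2, giving x = w[0:1] = c, y = w[1:2] = c, z = w[2:9] = cbcbcac.
Check: |xy| = 2 ≤ 6 and |y| = 1 ≥ 1. Reading y takes M from S4 back to S4, so every xyⁱz is accepted.
Since M has 6 states, any run of length ≥ 6 visits 6+1 states, so by pigeonhole some state repeats within the first 6 steps — that repeat gives the pumpable loop.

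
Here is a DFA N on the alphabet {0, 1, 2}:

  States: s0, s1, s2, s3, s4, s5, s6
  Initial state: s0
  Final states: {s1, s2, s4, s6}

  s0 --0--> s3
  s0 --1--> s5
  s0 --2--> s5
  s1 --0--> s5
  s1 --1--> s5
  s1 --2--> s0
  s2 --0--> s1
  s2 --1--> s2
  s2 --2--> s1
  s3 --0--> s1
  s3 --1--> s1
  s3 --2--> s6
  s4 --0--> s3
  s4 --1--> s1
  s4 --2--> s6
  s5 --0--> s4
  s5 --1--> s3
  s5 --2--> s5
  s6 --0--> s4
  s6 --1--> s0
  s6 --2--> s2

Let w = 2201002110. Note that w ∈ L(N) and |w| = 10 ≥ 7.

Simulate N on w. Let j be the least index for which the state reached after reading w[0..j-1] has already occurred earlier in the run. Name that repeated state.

s5

State sequence: s0 -2-> s5 -2-> s5 -0-> s4 -1-> s1 -0-> s5 -0-> s4 -2-> s6 -1-> s0 -1-> s5 -0-> s4
First repeat at step 2: s5 was already visited.

The earliest repeat is at step j = 2: N is in s5, which it already visited at step i = 1.
Since N has 7 states, any run of length ≥ 7 visits 7+1 states, so by pigeonhole some state repeats within the first 7 steps — that repeat gives the pumpable loop.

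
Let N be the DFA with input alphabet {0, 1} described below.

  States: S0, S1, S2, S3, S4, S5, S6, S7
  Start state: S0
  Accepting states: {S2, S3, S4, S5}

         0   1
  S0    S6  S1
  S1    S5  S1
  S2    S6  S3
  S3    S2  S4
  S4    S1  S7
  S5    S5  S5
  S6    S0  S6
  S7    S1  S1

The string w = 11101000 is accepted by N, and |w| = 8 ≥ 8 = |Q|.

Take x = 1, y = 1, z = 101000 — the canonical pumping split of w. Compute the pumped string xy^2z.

111101000

xy^2z = 1·1·1·101000 = 111101000.
Reading y = 1 takes N from S1 back to S1, so after x·y·y the machine is still in S1, and z then leads to the accepting state S5. Hence 111101000 ∈ L(N).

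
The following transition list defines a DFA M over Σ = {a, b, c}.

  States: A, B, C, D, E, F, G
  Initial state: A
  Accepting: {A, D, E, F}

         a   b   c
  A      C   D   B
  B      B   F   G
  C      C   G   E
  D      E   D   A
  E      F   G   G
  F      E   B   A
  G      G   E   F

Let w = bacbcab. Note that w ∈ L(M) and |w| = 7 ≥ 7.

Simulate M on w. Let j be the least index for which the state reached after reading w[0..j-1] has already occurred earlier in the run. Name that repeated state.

State sequence: A -b-> D -a-> E -c-> G -b-> E -c-> G -a-> G -b-> E
First repeat at step 4: E was already visited.

The earliest repeat is at step j = 4: M is in E, which it already visited at step i = 2.

E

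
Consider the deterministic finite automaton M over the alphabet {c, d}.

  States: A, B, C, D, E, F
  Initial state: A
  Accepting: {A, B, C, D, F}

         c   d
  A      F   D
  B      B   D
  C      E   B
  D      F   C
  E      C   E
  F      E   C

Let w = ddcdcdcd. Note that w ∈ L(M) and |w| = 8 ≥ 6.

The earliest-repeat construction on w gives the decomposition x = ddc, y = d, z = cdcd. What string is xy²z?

ddcddcdcd

xy^2z = ddc·d·d·cdcd = ddcddcdcd.
Reading y = d takes M from E back to E, so after x·y·y the machine is still in E, and z then leads to the accepting state D. Hence ddcddcdcd ∈ L(M).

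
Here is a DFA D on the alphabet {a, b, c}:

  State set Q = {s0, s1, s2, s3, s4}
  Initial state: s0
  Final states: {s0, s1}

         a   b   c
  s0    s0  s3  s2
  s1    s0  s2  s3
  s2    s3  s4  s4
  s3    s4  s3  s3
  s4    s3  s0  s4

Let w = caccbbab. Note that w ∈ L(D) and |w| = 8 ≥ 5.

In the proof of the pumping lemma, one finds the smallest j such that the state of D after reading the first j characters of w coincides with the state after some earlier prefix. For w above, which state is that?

Run of D on w = c a c c b b a b:
  step 0: s0  (start)
  step 1: s2  (read c: s0→s2)
  step 2: s3  (read a: s2→s3)
  step 3: s3  (read c: s3→s3)   ← first repeat (s3 seen earlier)
  step 4: s3  (read c: s3→s3)
  step 5: s3  (read b: s3→s3)
  step 6: s3  (read b: s3→s3)
  step 7: s4  (read a: s3→s4)
  step 8: s0  (read b: s4→s0)

The earliest repeat is at step j = 3: D is in s3, which it already visited at step i = 2.
Since D has 5 states, any run of length ≥ 5 visits 5+1 states, so by pigeonhole some state repeats within the first 5 steps — that repeat gives the pumpable loop.

s3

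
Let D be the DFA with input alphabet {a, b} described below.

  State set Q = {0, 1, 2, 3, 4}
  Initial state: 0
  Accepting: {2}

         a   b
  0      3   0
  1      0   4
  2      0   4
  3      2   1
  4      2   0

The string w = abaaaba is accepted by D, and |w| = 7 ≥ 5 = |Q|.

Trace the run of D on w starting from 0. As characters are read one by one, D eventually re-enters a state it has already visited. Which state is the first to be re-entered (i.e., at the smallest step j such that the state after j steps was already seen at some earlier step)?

Run of D on w = a b a a a b a:
  step 0: 0  (start)
  step 1: 3  (read a: 0→3)
  step 2: 1  (read b: 3→1)
  step 3: 0  (read a: 1→0)   ← first repeat (0 seen earlier)
  step 4: 3  (read a: 0→3)
  step 5: 2  (read a: 3→2)
  step 6: 4  (read b: 2→4)
  step 7: 2  (read a: 4→2)

The earliest repeat is at step j = 3: D is in 0, which it already visited at step i = 0.
The DFA has 5 states, so the proof of the pumping lemma guarantees a repeated state among the first 5+1 visited; the segment between the two visits is the pumpable y.

0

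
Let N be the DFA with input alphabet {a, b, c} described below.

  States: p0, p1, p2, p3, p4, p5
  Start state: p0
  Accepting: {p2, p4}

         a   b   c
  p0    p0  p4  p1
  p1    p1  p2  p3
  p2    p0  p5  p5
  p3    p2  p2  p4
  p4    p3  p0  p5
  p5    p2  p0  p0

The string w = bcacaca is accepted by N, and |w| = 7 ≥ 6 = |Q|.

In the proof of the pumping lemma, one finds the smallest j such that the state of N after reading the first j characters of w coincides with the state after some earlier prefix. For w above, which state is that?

p5

State sequence: p0 -b-> p4 -c-> p5 -a-> p2 -c-> p5 -a-> p2 -c-> p5 -a-> p2
First repeat at step 4: p5 was already visited.

The earliest repeat is at step j = 4: N is in p5, which it already visited at step i = 2.
Since N has 6 states, any run of length ≥ 6 visits 6+1 states, so by pigeonhole some state repeats within the first 6 steps — that repeat gives the pumpable loop.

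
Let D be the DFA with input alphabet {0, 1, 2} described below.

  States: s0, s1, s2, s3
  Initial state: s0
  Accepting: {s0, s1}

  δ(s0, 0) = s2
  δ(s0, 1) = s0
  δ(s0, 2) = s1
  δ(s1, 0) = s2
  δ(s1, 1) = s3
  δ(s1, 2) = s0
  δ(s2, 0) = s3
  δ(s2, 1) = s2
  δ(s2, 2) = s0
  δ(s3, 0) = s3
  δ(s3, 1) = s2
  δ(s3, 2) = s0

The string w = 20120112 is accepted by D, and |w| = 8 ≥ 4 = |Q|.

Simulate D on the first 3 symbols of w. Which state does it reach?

Run of D on the first 3 characters of w = 2 0 1:
  step 0: s0  (start)
  step 1: s1  (read 2: s0→s1)
  step 2: s2  (read 0: s1→s2)
  step 3: s2  (read 1: s2→s2)

After reading 3 characters, D is in state s2.
(This kind of state-tracing is the core of the pumping-lemma construction: with 4 states, pigeonhole forces a repeat within the first 4 steps.)

s2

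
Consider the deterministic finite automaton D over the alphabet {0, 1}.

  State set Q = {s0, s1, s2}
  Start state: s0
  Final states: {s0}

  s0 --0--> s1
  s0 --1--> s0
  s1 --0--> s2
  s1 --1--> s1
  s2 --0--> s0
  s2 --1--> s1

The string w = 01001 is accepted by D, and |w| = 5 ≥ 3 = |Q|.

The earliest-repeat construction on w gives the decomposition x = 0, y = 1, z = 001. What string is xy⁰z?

0001

xy⁰z = xz = 0·001 = 0001.
Reading y = 1 takes D from s1 back to s1, so after x the machine is still in s1, and z then leads to the accepting state s0. Hence 0001 ∈ L(D).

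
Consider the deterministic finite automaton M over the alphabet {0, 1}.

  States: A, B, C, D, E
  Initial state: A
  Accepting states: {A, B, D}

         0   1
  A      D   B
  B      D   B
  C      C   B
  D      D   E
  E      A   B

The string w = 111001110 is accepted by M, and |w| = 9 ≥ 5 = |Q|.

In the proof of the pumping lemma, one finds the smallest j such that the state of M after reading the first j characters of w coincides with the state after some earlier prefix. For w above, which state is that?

Run of M on w = 1 1 1 0 0 1 1 1 0:
  step 0: A  (start)
  step 1: B  (read 1: A→B)
  step 2: B  (read 1: B→B)   ← first repeat (B seen earlier)
  step 3: B  (read 1: B→B)
  step 4: D  (read 0: B→D)
  step 5: D  (read 0: D→D)
  step 6: E  (read 1: D→E)
  step 7: B  (read 1: E→B)
  step 8: B  (read 1: B→B)
  step 9: D  (read 0: B→D)

The earliest repeat is at step j = 2: M is in B, which it already visited at step i = 1.
Pumping length from the standard proof: p = 5 (the number of states). The repeated state found above gives |xy| = j ≤ 5 and |y| = j − i ≥ 1.

B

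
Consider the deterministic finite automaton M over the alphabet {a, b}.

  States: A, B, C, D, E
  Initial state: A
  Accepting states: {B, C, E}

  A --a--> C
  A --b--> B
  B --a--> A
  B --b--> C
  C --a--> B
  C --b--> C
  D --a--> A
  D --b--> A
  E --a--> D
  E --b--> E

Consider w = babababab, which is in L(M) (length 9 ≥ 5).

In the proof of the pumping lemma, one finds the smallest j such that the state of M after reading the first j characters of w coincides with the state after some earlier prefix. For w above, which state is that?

A

Run of M on w = b a b a b a b a b:
  step 0: A  (start)
  step 1: B  (read b: A→B)
  step 2: A  (read a: B→A)   ← first repeat (A seen earlier)
  step 3: B  (read b: A→B)
  step 4: A  (read a: B→A)
  step 5: B  (read b: A→B)
  step 6: A  (read a: B→A)
  step 7: B  (read b: A→B)
  step 8: A  (read a: B→A)
  step 9: B  (read b: A→B)

The earliest repeat is at step j = 2: M is in A, which it already visited at step i = 0.
Pumping length from the standard proof: p = 5 (the number of states). The repeated state found above gives |xy| = j ≤ 5 and |y| = j − i ≥ 1.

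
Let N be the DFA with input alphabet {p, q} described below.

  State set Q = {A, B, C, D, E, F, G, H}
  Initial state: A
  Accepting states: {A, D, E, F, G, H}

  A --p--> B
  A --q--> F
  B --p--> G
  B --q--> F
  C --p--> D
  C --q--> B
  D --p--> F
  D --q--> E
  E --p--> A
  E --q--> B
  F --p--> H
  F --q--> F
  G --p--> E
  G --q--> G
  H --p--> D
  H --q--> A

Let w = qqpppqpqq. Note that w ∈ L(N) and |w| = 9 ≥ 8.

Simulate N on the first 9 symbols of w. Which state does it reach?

Run of N on the first 9 characters of w = q q p p p q p q q:
  step 0: A  (start)
  step 1: F  (read q: A→F)
  step 2: F  (read q: F→F)
  step 3: H  (read p: F→H)
  step 4: D  (read p: H→D)
  step 5: F  (read p: D→F)
  step 6: F  (read q: F→F)
  step 7: H  (read p: F→H)
  step 8: A  (read q: H→A)
  step 9: F  (read q: A→F)

After reading 9 characters, N is in state F.
(This kind of state-tracing is the core of the pumping-lemma construction: with 8 states, pigeonhole forces a repeat within the first 8 steps.)

F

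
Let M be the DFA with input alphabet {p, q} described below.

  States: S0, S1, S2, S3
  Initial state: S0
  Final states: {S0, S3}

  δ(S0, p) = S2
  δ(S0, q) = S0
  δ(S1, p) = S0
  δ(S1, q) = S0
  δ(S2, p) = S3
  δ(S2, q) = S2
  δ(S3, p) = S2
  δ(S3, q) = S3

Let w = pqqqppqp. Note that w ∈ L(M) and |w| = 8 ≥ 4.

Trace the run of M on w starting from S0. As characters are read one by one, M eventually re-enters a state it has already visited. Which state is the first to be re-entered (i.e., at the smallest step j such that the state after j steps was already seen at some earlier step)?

State sequence: S0 -p-> S2 -q-> S2 -q-> S2 -q-> S2 -p-> S3 -p-> S2 -q-> S2 -p-> S3
First repeat at step 2: S2 was already visited.

The earliest repeat is at step j = 2: M is in S2, which it already visited at step i = 1.
Pumping length from the standard proof: p = 4 (the number of states). The repeated state found above gives |xy| = j ≤ 4 and |y| = j − i ≥ 1.

S2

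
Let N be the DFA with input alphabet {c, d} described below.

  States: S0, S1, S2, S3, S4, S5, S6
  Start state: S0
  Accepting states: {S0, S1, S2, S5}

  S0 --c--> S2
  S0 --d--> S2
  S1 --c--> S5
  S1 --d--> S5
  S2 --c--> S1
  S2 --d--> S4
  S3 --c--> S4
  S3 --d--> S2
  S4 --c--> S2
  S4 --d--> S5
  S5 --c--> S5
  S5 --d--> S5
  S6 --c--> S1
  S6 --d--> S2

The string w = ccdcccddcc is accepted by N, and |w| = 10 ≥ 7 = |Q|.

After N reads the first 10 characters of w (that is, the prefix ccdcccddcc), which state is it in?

S5

Run of N on the first 10 characters of w = c c d c c c d d c c:
  step 0: S0  (start)
  step 1: S2  (read c: S0→S2)
  step 2: S1  (read c: S2→S1)
  step 3: S5  (read d: S1→S5)
  step 4: S5  (read c: S5→S5)
  step 5: S5  (read c: S5→S5)
  step 6: S5  (read c: S5→S5)
  step 7: S5  (read d: S5→S5)
  step 8: S5  (read d: S5→S5)
  step 9: S5  (read c: S5→S5)
  step 10: S5  (read c: S5→S5)

After reading 10 characters, N is in state S5.
(This kind of state-tracing is the core of the pumping-lemma construction: with 7 states, pigeonhole forces a repeat within the first 7 steps.)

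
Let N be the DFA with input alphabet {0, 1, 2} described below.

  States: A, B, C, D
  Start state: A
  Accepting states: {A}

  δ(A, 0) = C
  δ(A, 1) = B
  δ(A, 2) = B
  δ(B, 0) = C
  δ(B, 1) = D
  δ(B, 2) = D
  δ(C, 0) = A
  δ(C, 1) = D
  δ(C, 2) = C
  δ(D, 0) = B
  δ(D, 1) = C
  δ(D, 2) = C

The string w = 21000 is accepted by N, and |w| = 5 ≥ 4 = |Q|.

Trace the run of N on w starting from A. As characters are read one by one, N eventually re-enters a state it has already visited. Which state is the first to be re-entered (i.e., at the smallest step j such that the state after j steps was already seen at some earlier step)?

State sequence: A -2-> B -1-> D -0-> B -0-> C -0-> A
First repeat at step 3: B was already visited.

The earliest repeat is at step j = 3: N is in B, which it already visited at step i = 1.
Since N has 4 states, any run of length ≥ 4 visits 4+1 states, so by pigeonhole some state repeats within the first 4 steps — that repeat gives the pumpable loop.

B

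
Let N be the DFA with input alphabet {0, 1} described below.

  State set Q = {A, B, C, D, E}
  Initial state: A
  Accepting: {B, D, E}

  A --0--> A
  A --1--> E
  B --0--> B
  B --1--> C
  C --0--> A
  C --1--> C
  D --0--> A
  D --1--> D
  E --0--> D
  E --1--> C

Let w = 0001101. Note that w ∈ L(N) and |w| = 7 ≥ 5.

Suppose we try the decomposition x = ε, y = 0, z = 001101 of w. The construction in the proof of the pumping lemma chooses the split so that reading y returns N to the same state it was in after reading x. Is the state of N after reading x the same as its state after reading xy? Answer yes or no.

yes

Run of N on the first 1 characters of w = 0:
  step 0: A  (start)
  step 1: A  (read 0: A→A)

After x (step 0): A. After xy (step 1): A.
They match, so y = 0 drives N around a cycle from A back to itself; pumping y any number of times keeps N in A before reading z, and xyⁱz ∈ L(N) for every i ≥ 0.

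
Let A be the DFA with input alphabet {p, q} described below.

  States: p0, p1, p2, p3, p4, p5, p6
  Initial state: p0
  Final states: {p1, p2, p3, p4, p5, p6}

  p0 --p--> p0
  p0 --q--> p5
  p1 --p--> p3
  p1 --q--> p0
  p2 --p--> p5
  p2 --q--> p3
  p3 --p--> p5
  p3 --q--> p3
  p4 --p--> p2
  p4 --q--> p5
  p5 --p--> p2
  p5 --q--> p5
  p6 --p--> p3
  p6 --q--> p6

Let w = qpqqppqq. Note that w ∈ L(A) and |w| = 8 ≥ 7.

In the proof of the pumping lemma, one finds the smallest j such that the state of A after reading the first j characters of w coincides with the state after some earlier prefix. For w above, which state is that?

p3

Run of A on w = q p q q p p q q:
  step 0: p0  (start)
  step 1: p5  (read q: p0→p5)
  step 2: p2  (read p: p5→p2)
  step 3: p3  (read q: p2→p3)
  step 4: p3  (read q: p3→p3)   ← first repeat (p3 seen earlier)
  step 5: p5  (read p: p3→p5)
  step 6: p2  (read p: p5→p2)
  step 7: p3  (read q: p2→p3)
  step 8: p3  (read q: p3→p3)

The earliest repeat is at step j = 4: A is in p3, which it already visited at step i = 3.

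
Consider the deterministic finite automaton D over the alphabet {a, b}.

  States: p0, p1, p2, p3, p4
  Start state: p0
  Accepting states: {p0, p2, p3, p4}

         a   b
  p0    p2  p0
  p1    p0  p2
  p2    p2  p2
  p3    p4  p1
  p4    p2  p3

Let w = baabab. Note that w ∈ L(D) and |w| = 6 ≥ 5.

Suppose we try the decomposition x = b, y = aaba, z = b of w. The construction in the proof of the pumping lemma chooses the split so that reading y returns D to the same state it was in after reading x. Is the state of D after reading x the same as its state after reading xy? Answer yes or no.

no

State sequence: p0 -b-> p0 -a-> p2 -a-> p2 -b-> p2 -a-> p2

After x (step 1): p0. After xy (step 5): p2.
They differ (p0 ≠ p2), so y is not a cycle from the state after x; this split is not the one the pumping-lemma construction produces, and pumping y need not keep the string in L(D).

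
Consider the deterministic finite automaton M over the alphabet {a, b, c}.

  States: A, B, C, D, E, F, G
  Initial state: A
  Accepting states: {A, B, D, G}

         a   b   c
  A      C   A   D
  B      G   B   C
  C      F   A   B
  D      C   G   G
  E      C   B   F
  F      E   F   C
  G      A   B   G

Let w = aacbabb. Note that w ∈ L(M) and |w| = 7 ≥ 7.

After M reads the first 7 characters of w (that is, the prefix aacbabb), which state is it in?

State sequence: A -a-> C -a-> F -c-> C -b-> A -a-> C -b-> A -b-> A

After reading 7 characters, M is in state A.

A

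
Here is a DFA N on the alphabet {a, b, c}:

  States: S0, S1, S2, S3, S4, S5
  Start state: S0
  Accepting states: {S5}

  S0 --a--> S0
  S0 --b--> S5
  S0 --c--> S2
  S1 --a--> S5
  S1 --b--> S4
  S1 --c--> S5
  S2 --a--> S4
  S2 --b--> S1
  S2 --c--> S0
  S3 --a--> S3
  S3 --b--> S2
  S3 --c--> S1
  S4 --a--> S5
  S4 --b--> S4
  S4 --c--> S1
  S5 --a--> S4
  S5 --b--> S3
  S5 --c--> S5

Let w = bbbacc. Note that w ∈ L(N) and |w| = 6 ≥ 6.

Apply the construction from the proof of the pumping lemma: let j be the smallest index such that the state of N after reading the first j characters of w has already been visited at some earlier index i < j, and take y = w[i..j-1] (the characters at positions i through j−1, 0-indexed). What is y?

bbacc

State sequence: S0 -b-> S5 -b-> S3 -b-> S2 -a-> S4 -c-> S1 -c-> S5
First repeat at step 6: S5 was already visited.

So i = 1, j = 6, giving x = w[0:1] = b, y = w[1:6] = bbacc, z = w[6:6] = ε.
Check: |xy| = 6 ≤ 6 and |y| = 5 ≥ 1. Reading y takes N from S5 back to S5, so every xyⁱz is accepted.
Since N has 6 states, any run of length ≥ 6 visits 6+1 states, so by pigeonhole some state repeats within the first 6 steps — that repeat gives the pumpable loop.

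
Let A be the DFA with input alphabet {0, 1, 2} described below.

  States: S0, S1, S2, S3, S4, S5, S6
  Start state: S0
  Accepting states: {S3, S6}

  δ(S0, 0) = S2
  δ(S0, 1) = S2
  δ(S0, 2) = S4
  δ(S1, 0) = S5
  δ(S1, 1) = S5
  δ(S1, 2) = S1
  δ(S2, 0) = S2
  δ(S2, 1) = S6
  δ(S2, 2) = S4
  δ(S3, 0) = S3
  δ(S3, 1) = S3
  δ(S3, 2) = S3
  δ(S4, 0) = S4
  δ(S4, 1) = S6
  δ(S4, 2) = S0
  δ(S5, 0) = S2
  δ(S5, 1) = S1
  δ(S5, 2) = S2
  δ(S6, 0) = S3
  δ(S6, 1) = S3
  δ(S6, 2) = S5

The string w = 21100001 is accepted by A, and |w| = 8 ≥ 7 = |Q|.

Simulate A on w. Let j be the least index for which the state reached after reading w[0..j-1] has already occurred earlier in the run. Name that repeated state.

State sequence: S0 -2-> S4 -1-> S6 -1-> S3 -0-> S3 -0-> S3 -0-> S3 -0-> S3 -1-> S3
First repeat at step 4: S3 was already visited.

The earliest repeat is at step j = 4: A is in S3, which it already visited at step i = 3.
With |Q| = 7, pigeonhole forces a state repeat no later than step 7; the substring read between the first and second visits to that state can be pumped.

S3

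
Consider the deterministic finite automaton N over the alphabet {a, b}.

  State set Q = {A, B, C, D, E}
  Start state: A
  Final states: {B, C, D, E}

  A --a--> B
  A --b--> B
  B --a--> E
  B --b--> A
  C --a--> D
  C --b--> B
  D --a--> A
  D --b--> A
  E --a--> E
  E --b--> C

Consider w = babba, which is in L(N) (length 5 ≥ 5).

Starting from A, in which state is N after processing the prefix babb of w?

B

Run of N on the first 4 characters of w = b a b b:
  step 0: A  (start)
  step 1: B  (read b: A→B)
  step 2: E  (read a: B→E)
  step 3: C  (read b: E→C)
  step 4: B  (read b: C→B)

After reading 4 characters, N is in state B.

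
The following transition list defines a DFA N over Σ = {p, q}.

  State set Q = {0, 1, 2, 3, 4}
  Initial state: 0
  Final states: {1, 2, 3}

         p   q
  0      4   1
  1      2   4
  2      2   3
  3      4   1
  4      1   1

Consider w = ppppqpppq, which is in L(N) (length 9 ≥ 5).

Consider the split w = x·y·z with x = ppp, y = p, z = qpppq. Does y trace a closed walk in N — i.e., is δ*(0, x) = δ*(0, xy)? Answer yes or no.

Run of N on the first 4 characters of w = p p p p:
  step 0: 0  (start)
  step 1: 4  (read p: 0→4)
  step 2: 1  (read p: 4→1)
  step 3: 2  (read p: 1→2)
  step 4: 2  (read p: 2→2)

After x (step 3): 2. After xy (step 4): 2.
They match, so y = p drives N around a cycle from 2 back to itself; pumping y any number of times keeps N in 2 before reading z, and xyⁱz ∈ L(N) for every i ≥ 0.

yes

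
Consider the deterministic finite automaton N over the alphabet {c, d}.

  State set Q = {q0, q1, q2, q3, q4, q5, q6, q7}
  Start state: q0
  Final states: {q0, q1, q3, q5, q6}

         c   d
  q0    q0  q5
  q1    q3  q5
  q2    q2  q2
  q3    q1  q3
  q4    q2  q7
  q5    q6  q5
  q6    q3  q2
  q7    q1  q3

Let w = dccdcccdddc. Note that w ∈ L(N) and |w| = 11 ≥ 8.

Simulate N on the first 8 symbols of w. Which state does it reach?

Run of N on the first 8 characters of w = d c c d c c c d:
  step 0: q0  (start)
  step 1: q5  (read d: q0→q5)
  step 2: q6  (read c: q5→q6)
  step 3: q3  (read c: q6→q3)
  step 4: q3  (read d: q3→q3)
  step 5: q1  (read c: q3→q1)
  step 6: q3  (read c: q1→q3)
  step 7: q1  (read c: q3→q1)
  step 8: q5  (read d: q1→q5)

After reading 8 characters, N is in state q5.

q5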